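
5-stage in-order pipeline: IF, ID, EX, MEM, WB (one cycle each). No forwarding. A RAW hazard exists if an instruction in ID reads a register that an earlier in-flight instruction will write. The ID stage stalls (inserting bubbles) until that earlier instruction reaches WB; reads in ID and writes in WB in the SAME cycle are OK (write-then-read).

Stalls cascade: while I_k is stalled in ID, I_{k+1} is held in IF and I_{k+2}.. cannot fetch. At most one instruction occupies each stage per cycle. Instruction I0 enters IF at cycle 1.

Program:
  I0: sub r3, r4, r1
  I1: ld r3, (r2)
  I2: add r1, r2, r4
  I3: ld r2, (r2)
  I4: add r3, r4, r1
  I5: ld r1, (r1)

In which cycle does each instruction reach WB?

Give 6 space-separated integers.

I0 sub r3 <- r4,r1: IF@1 ID@2 stall=0 (-) EX@3 MEM@4 WB@5
I1 ld r3 <- r2: IF@2 ID@3 stall=0 (-) EX@4 MEM@5 WB@6
I2 add r1 <- r2,r4: IF@3 ID@4 stall=0 (-) EX@5 MEM@6 WB@7
I3 ld r2 <- r2: IF@4 ID@5 stall=0 (-) EX@6 MEM@7 WB@8
I4 add r3 <- r4,r1: IF@5 ID@6 stall=1 (RAW on I2.r1 (WB@7)) EX@8 MEM@9 WB@10
I5 ld r1 <- r1: IF@6 ID@8 stall=0 (-) EX@9 MEM@10 WB@11

Answer: 5 6 7 8 10 11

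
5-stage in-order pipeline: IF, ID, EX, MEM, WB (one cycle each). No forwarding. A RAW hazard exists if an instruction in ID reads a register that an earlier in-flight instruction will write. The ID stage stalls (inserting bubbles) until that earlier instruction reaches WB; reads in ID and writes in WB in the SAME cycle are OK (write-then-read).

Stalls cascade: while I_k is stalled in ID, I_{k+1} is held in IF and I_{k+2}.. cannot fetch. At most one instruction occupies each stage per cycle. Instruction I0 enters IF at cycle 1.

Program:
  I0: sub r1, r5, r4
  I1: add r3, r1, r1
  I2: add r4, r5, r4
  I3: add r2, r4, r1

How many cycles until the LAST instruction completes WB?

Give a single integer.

I0 sub r1 <- r5,r4: IF@1 ID@2 stall=0 (-) EX@3 MEM@4 WB@5
I1 add r3 <- r1,r1: IF@2 ID@3 stall=2 (RAW on I0.r1 (WB@5)) EX@6 MEM@7 WB@8
I2 add r4 <- r5,r4: IF@3 ID@6 stall=0 (-) EX@7 MEM@8 WB@9
I3 add r2 <- r4,r1: IF@6 ID@7 stall=2 (RAW on I2.r4 (WB@9)) EX@10 MEM@11 WB@12

Answer: 12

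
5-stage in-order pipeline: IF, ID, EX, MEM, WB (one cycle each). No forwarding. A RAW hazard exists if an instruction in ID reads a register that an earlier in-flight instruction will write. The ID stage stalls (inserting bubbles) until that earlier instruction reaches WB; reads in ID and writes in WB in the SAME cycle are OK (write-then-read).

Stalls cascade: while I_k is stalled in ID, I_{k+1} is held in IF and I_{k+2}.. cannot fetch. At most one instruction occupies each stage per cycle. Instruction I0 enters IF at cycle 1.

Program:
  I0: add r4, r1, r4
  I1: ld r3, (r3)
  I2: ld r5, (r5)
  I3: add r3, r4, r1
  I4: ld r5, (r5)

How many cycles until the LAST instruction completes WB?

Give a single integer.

Answer: 10

Derivation:
I0 add r4 <- r1,r4: IF@1 ID@2 stall=0 (-) EX@3 MEM@4 WB@5
I1 ld r3 <- r3: IF@2 ID@3 stall=0 (-) EX@4 MEM@5 WB@6
I2 ld r5 <- r5: IF@3 ID@4 stall=0 (-) EX@5 MEM@6 WB@7
I3 add r3 <- r4,r1: IF@4 ID@5 stall=0 (-) EX@6 MEM@7 WB@8
I4 ld r5 <- r5: IF@5 ID@6 stall=1 (RAW on I2.r5 (WB@7)) EX@8 MEM@9 WB@10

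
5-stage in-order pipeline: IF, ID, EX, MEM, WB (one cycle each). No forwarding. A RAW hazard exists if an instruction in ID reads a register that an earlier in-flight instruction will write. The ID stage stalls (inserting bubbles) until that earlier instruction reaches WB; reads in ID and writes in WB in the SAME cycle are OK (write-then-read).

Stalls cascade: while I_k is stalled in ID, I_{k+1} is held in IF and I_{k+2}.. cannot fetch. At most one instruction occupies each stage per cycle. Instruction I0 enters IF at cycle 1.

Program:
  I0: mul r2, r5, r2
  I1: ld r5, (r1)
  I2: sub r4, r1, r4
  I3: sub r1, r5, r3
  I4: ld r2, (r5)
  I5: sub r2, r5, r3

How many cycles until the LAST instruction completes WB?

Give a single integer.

Answer: 11

Derivation:
I0 mul r2 <- r5,r2: IF@1 ID@2 stall=0 (-) EX@3 MEM@4 WB@5
I1 ld r5 <- r1: IF@2 ID@3 stall=0 (-) EX@4 MEM@5 WB@6
I2 sub r4 <- r1,r4: IF@3 ID@4 stall=0 (-) EX@5 MEM@6 WB@7
I3 sub r1 <- r5,r3: IF@4 ID@5 stall=1 (RAW on I1.r5 (WB@6)) EX@7 MEM@8 WB@9
I4 ld r2 <- r5: IF@5 ID@7 stall=0 (-) EX@8 MEM@9 WB@10
I5 sub r2 <- r5,r3: IF@7 ID@8 stall=0 (-) EX@9 MEM@10 WB@11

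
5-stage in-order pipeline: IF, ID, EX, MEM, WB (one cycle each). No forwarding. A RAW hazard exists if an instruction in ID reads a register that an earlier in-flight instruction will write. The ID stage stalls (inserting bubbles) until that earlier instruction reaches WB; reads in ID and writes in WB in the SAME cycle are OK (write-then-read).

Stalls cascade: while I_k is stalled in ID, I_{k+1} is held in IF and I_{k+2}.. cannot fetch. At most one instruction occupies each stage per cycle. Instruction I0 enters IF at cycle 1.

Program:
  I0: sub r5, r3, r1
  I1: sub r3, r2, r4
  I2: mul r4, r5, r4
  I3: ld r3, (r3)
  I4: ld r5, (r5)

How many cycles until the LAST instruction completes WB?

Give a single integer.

I0 sub r5 <- r3,r1: IF@1 ID@2 stall=0 (-) EX@3 MEM@4 WB@5
I1 sub r3 <- r2,r4: IF@2 ID@3 stall=0 (-) EX@4 MEM@5 WB@6
I2 mul r4 <- r5,r4: IF@3 ID@4 stall=1 (RAW on I0.r5 (WB@5)) EX@6 MEM@7 WB@8
I3 ld r3 <- r3: IF@4 ID@6 stall=0 (-) EX@7 MEM@8 WB@9
I4 ld r5 <- r5: IF@6 ID@7 stall=0 (-) EX@8 MEM@9 WB@10

Answer: 10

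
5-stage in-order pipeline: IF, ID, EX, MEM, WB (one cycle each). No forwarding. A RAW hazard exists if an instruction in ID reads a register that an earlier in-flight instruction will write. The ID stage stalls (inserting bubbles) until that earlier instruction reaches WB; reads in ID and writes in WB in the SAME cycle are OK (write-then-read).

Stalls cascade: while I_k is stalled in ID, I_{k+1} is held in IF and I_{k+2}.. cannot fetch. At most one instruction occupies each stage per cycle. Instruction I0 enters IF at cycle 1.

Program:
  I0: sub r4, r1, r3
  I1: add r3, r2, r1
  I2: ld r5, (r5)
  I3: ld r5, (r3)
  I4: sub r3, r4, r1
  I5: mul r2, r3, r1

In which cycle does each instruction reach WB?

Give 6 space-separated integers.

Answer: 5 6 7 9 10 13

Derivation:
I0 sub r4 <- r1,r3: IF@1 ID@2 stall=0 (-) EX@3 MEM@4 WB@5
I1 add r3 <- r2,r1: IF@2 ID@3 stall=0 (-) EX@4 MEM@5 WB@6
I2 ld r5 <- r5: IF@3 ID@4 stall=0 (-) EX@5 MEM@6 WB@7
I3 ld r5 <- r3: IF@4 ID@5 stall=1 (RAW on I1.r3 (WB@6)) EX@7 MEM@8 WB@9
I4 sub r3 <- r4,r1: IF@5 ID@7 stall=0 (-) EX@8 MEM@9 WB@10
I5 mul r2 <- r3,r1: IF@7 ID@8 stall=2 (RAW on I4.r3 (WB@10)) EX@11 MEM@12 WB@13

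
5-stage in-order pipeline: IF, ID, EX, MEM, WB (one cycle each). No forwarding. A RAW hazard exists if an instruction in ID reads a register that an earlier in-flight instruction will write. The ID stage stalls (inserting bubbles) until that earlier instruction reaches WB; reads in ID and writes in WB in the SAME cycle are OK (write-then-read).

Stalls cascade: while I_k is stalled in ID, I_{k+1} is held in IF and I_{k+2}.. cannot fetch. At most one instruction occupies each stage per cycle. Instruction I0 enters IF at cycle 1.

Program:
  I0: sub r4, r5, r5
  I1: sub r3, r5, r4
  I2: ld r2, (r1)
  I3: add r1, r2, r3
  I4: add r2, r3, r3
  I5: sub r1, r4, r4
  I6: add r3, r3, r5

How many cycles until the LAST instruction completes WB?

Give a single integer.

Answer: 15

Derivation:
I0 sub r4 <- r5,r5: IF@1 ID@2 stall=0 (-) EX@3 MEM@4 WB@5
I1 sub r3 <- r5,r4: IF@2 ID@3 stall=2 (RAW on I0.r4 (WB@5)) EX@6 MEM@7 WB@8
I2 ld r2 <- r1: IF@3 ID@6 stall=0 (-) EX@7 MEM@8 WB@9
I3 add r1 <- r2,r3: IF@6 ID@7 stall=2 (RAW on I2.r2 (WB@9)) EX@10 MEM@11 WB@12
I4 add r2 <- r3,r3: IF@7 ID@10 stall=0 (-) EX@11 MEM@12 WB@13
I5 sub r1 <- r4,r4: IF@10 ID@11 stall=0 (-) EX@12 MEM@13 WB@14
I6 add r3 <- r3,r5: IF@11 ID@12 stall=0 (-) EX@13 MEM@14 WB@15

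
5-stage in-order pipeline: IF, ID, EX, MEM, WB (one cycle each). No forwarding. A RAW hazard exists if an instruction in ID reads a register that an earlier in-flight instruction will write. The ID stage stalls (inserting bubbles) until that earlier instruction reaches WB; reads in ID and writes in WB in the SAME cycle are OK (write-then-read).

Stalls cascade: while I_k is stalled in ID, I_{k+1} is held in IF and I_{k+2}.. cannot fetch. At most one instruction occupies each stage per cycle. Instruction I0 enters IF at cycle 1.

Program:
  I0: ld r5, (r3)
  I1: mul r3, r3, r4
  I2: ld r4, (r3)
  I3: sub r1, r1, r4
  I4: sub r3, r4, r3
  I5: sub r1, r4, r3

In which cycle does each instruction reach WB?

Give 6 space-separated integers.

Answer: 5 6 9 12 13 16

Derivation:
I0 ld r5 <- r3: IF@1 ID@2 stall=0 (-) EX@3 MEM@4 WB@5
I1 mul r3 <- r3,r4: IF@2 ID@3 stall=0 (-) EX@4 MEM@5 WB@6
I2 ld r4 <- r3: IF@3 ID@4 stall=2 (RAW on I1.r3 (WB@6)) EX@7 MEM@8 WB@9
I3 sub r1 <- r1,r4: IF@4 ID@7 stall=2 (RAW on I2.r4 (WB@9)) EX@10 MEM@11 WB@12
I4 sub r3 <- r4,r3: IF@7 ID@10 stall=0 (-) EX@11 MEM@12 WB@13
I5 sub r1 <- r4,r3: IF@10 ID@11 stall=2 (RAW on I4.r3 (WB@13)) EX@14 MEM@15 WB@16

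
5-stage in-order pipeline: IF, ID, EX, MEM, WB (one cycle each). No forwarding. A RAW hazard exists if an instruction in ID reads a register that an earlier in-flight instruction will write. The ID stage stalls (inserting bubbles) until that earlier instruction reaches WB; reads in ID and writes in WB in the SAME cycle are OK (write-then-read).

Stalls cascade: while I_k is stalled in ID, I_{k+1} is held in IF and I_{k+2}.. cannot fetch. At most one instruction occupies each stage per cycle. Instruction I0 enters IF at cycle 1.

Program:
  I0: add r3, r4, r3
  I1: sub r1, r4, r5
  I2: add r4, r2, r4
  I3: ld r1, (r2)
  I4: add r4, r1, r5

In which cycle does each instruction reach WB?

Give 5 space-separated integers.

I0 add r3 <- r4,r3: IF@1 ID@2 stall=0 (-) EX@3 MEM@4 WB@5
I1 sub r1 <- r4,r5: IF@2 ID@3 stall=0 (-) EX@4 MEM@5 WB@6
I2 add r4 <- r2,r4: IF@3 ID@4 stall=0 (-) EX@5 MEM@6 WB@7
I3 ld r1 <- r2: IF@4 ID@5 stall=0 (-) EX@6 MEM@7 WB@8
I4 add r4 <- r1,r5: IF@5 ID@6 stall=2 (RAW on I3.r1 (WB@8)) EX@9 MEM@10 WB@11

Answer: 5 6 7 8 11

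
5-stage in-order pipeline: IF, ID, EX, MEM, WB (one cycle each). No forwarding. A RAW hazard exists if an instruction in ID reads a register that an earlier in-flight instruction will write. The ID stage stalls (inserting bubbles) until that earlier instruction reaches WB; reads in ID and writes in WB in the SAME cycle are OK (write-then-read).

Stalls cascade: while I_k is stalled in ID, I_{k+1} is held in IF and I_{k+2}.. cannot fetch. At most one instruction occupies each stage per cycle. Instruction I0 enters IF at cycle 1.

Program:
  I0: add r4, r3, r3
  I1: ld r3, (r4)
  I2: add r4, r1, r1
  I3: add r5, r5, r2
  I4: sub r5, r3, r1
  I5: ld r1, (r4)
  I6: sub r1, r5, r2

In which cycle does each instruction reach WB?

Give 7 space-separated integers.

I0 add r4 <- r3,r3: IF@1 ID@2 stall=0 (-) EX@3 MEM@4 WB@5
I1 ld r3 <- r4: IF@2 ID@3 stall=2 (RAW on I0.r4 (WB@5)) EX@6 MEM@7 WB@8
I2 add r4 <- r1,r1: IF@3 ID@6 stall=0 (-) EX@7 MEM@8 WB@9
I3 add r5 <- r5,r2: IF@6 ID@7 stall=0 (-) EX@8 MEM@9 WB@10
I4 sub r5 <- r3,r1: IF@7 ID@8 stall=0 (-) EX@9 MEM@10 WB@11
I5 ld r1 <- r4: IF@8 ID@9 stall=0 (-) EX@10 MEM@11 WB@12
I6 sub r1 <- r5,r2: IF@9 ID@10 stall=1 (RAW on I4.r5 (WB@11)) EX@12 MEM@13 WB@14

Answer: 5 8 9 10 11 12 14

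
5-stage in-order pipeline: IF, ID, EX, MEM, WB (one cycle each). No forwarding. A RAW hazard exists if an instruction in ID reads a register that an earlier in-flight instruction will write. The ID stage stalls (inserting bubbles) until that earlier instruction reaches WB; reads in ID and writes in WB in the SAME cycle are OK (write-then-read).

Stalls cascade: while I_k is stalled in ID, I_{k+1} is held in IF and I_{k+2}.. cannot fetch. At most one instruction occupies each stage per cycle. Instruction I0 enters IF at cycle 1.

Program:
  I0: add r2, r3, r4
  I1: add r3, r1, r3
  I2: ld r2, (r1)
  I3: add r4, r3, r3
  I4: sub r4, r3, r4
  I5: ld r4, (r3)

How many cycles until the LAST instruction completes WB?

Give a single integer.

Answer: 13

Derivation:
I0 add r2 <- r3,r4: IF@1 ID@2 stall=0 (-) EX@3 MEM@4 WB@5
I1 add r3 <- r1,r3: IF@2 ID@3 stall=0 (-) EX@4 MEM@5 WB@6
I2 ld r2 <- r1: IF@3 ID@4 stall=0 (-) EX@5 MEM@6 WB@7
I3 add r4 <- r3,r3: IF@4 ID@5 stall=1 (RAW on I1.r3 (WB@6)) EX@7 MEM@8 WB@9
I4 sub r4 <- r3,r4: IF@5 ID@7 stall=2 (RAW on I3.r4 (WB@9)) EX@10 MEM@11 WB@12
I5 ld r4 <- r3: IF@7 ID@10 stall=0 (-) EX@11 MEM@12 WB@13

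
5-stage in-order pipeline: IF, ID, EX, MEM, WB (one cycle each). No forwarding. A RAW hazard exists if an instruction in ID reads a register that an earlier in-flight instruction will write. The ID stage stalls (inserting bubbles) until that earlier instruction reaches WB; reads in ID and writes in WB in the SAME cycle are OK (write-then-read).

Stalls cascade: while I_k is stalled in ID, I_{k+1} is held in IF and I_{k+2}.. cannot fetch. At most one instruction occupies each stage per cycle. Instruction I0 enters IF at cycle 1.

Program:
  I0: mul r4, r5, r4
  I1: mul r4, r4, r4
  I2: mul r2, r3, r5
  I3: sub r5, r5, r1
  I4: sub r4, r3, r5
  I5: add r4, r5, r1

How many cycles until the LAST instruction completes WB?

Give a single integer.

I0 mul r4 <- r5,r4: IF@1 ID@2 stall=0 (-) EX@3 MEM@4 WB@5
I1 mul r4 <- r4,r4: IF@2 ID@3 stall=2 (RAW on I0.r4 (WB@5)) EX@6 MEM@7 WB@8
I2 mul r2 <- r3,r5: IF@3 ID@6 stall=0 (-) EX@7 MEM@8 WB@9
I3 sub r5 <- r5,r1: IF@6 ID@7 stall=0 (-) EX@8 MEM@9 WB@10
I4 sub r4 <- r3,r5: IF@7 ID@8 stall=2 (RAW on I3.r5 (WB@10)) EX@11 MEM@12 WB@13
I5 add r4 <- r5,r1: IF@8 ID@11 stall=0 (-) EX@12 MEM@13 WB@14

Answer: 14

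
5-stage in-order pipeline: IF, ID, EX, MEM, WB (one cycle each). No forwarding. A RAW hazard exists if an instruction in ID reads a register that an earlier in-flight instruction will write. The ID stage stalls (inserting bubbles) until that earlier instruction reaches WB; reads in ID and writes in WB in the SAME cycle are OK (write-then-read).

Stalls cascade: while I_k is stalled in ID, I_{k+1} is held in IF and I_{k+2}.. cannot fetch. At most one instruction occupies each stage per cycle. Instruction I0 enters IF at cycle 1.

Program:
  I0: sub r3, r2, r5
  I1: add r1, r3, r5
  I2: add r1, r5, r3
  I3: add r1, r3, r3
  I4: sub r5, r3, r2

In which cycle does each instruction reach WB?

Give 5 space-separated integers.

Answer: 5 8 9 10 11

Derivation:
I0 sub r3 <- r2,r5: IF@1 ID@2 stall=0 (-) EX@3 MEM@4 WB@5
I1 add r1 <- r3,r5: IF@2 ID@3 stall=2 (RAW on I0.r3 (WB@5)) EX@6 MEM@7 WB@8
I2 add r1 <- r5,r3: IF@3 ID@6 stall=0 (-) EX@7 MEM@8 WB@9
I3 add r1 <- r3,r3: IF@6 ID@7 stall=0 (-) EX@8 MEM@9 WB@10
I4 sub r5 <- r3,r2: IF@7 ID@8 stall=0 (-) EX@9 MEM@10 WB@11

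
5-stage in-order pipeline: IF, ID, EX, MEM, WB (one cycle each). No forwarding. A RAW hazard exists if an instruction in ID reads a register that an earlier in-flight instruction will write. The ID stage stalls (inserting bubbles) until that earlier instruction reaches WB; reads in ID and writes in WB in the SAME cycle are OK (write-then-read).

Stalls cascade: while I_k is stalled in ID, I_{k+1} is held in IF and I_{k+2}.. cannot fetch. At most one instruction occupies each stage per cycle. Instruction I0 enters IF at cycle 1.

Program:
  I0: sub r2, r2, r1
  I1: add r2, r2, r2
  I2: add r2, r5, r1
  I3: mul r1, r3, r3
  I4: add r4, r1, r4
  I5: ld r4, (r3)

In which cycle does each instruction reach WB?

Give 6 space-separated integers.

Answer: 5 8 9 10 13 14

Derivation:
I0 sub r2 <- r2,r1: IF@1 ID@2 stall=0 (-) EX@3 MEM@4 WB@5
I1 add r2 <- r2,r2: IF@2 ID@3 stall=2 (RAW on I0.r2 (WB@5)) EX@6 MEM@7 WB@8
I2 add r2 <- r5,r1: IF@3 ID@6 stall=0 (-) EX@7 MEM@8 WB@9
I3 mul r1 <- r3,r3: IF@6 ID@7 stall=0 (-) EX@8 MEM@9 WB@10
I4 add r4 <- r1,r4: IF@7 ID@8 stall=2 (RAW on I3.r1 (WB@10)) EX@11 MEM@12 WB@13
I5 ld r4 <- r3: IF@8 ID@11 stall=0 (-) EX@12 MEM@13 WB@14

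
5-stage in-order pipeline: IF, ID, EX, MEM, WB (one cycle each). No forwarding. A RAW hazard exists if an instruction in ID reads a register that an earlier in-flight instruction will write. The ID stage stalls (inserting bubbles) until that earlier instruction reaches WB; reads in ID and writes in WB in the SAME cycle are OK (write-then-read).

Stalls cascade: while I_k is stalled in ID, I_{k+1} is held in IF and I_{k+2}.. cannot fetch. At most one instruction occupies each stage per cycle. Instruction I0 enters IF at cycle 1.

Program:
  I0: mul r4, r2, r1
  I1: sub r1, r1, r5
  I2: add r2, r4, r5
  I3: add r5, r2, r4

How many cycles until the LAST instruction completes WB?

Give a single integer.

Answer: 11

Derivation:
I0 mul r4 <- r2,r1: IF@1 ID@2 stall=0 (-) EX@3 MEM@4 WB@5
I1 sub r1 <- r1,r5: IF@2 ID@3 stall=0 (-) EX@4 MEM@5 WB@6
I2 add r2 <- r4,r5: IF@3 ID@4 stall=1 (RAW on I0.r4 (WB@5)) EX@6 MEM@7 WB@8
I3 add r5 <- r2,r4: IF@4 ID@6 stall=2 (RAW on I2.r2 (WB@8)) EX@9 MEM@10 WB@11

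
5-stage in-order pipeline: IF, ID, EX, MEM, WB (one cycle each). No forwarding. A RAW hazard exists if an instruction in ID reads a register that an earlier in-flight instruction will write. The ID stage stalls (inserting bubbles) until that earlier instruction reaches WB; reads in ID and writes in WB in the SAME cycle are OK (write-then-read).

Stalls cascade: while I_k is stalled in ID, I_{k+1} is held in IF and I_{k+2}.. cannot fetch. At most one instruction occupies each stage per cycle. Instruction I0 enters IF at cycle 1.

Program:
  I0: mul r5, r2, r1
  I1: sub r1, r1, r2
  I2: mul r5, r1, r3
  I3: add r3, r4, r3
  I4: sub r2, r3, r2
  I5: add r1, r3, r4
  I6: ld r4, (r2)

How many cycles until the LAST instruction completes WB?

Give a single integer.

I0 mul r5 <- r2,r1: IF@1 ID@2 stall=0 (-) EX@3 MEM@4 WB@5
I1 sub r1 <- r1,r2: IF@2 ID@3 stall=0 (-) EX@4 MEM@5 WB@6
I2 mul r5 <- r1,r3: IF@3 ID@4 stall=2 (RAW on I1.r1 (WB@6)) EX@7 MEM@8 WB@9
I3 add r3 <- r4,r3: IF@4 ID@7 stall=0 (-) EX@8 MEM@9 WB@10
I4 sub r2 <- r3,r2: IF@7 ID@8 stall=2 (RAW on I3.r3 (WB@10)) EX@11 MEM@12 WB@13
I5 add r1 <- r3,r4: IF@8 ID@11 stall=0 (-) EX@12 MEM@13 WB@14
I6 ld r4 <- r2: IF@11 ID@12 stall=1 (RAW on I4.r2 (WB@13)) EX@14 MEM@15 WB@16

Answer: 16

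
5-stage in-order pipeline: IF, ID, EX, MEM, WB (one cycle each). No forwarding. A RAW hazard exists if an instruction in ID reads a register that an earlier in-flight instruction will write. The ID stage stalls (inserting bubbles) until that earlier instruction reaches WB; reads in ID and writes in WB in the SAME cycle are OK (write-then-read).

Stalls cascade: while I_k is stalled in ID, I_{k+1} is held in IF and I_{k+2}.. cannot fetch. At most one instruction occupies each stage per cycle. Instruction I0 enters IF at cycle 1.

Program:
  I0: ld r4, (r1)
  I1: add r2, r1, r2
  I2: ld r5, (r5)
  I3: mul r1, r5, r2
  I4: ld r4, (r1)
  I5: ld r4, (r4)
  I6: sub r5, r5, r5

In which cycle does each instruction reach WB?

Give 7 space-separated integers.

Answer: 5 6 7 10 13 16 17

Derivation:
I0 ld r4 <- r1: IF@1 ID@2 stall=0 (-) EX@3 MEM@4 WB@5
I1 add r2 <- r1,r2: IF@2 ID@3 stall=0 (-) EX@4 MEM@5 WB@6
I2 ld r5 <- r5: IF@3 ID@4 stall=0 (-) EX@5 MEM@6 WB@7
I3 mul r1 <- r5,r2: IF@4 ID@5 stall=2 (RAW on I2.r5 (WB@7)) EX@8 MEM@9 WB@10
I4 ld r4 <- r1: IF@5 ID@8 stall=2 (RAW on I3.r1 (WB@10)) EX@11 MEM@12 WB@13
I5 ld r4 <- r4: IF@8 ID@11 stall=2 (RAW on I4.r4 (WB@13)) EX@14 MEM@15 WB@16
I6 sub r5 <- r5,r5: IF@11 ID@14 stall=0 (-) EX@15 MEM@16 WB@17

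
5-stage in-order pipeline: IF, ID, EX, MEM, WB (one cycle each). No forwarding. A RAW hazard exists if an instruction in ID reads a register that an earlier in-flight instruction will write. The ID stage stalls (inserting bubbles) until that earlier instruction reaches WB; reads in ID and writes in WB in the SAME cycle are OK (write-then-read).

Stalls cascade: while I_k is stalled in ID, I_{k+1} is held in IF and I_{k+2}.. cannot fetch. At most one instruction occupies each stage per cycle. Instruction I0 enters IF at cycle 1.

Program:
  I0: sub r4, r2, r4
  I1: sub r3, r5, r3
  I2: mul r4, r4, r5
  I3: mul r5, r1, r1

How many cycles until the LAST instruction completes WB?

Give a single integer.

Answer: 9

Derivation:
I0 sub r4 <- r2,r4: IF@1 ID@2 stall=0 (-) EX@3 MEM@4 WB@5
I1 sub r3 <- r5,r3: IF@2 ID@3 stall=0 (-) EX@4 MEM@5 WB@6
I2 mul r4 <- r4,r5: IF@3 ID@4 stall=1 (RAW on I0.r4 (WB@5)) EX@6 MEM@7 WB@8
I3 mul r5 <- r1,r1: IF@4 ID@6 stall=0 (-) EX@7 MEM@8 WB@9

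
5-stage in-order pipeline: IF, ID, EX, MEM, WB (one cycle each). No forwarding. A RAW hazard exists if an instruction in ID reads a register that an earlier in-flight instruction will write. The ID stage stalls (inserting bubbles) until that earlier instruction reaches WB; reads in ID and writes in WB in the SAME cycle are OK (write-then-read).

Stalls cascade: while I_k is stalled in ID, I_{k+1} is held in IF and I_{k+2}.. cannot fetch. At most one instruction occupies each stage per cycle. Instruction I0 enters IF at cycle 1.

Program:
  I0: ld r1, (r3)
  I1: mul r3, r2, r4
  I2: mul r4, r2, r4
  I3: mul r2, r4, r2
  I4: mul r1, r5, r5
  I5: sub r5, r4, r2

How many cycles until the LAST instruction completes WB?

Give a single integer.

I0 ld r1 <- r3: IF@1 ID@2 stall=0 (-) EX@3 MEM@4 WB@5
I1 mul r3 <- r2,r4: IF@2 ID@3 stall=0 (-) EX@4 MEM@5 WB@6
I2 mul r4 <- r2,r4: IF@3 ID@4 stall=0 (-) EX@5 MEM@6 WB@7
I3 mul r2 <- r4,r2: IF@4 ID@5 stall=2 (RAW on I2.r4 (WB@7)) EX@8 MEM@9 WB@10
I4 mul r1 <- r5,r5: IF@5 ID@8 stall=0 (-) EX@9 MEM@10 WB@11
I5 sub r5 <- r4,r2: IF@8 ID@9 stall=1 (RAW on I3.r2 (WB@10)) EX@11 MEM@12 WB@13

Answer: 13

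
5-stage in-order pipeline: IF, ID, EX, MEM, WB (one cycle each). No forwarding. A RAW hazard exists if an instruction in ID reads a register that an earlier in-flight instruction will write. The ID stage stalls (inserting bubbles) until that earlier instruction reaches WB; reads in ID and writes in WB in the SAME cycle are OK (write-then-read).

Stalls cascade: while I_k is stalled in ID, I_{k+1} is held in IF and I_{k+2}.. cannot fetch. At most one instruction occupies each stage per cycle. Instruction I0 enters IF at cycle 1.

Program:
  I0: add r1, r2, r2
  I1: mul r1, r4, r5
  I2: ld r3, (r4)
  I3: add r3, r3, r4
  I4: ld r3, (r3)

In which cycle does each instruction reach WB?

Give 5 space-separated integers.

Answer: 5 6 7 10 13

Derivation:
I0 add r1 <- r2,r2: IF@1 ID@2 stall=0 (-) EX@3 MEM@4 WB@5
I1 mul r1 <- r4,r5: IF@2 ID@3 stall=0 (-) EX@4 MEM@5 WB@6
I2 ld r3 <- r4: IF@3 ID@4 stall=0 (-) EX@5 MEM@6 WB@7
I3 add r3 <- r3,r4: IF@4 ID@5 stall=2 (RAW on I2.r3 (WB@7)) EX@8 MEM@9 WB@10
I4 ld r3 <- r3: IF@5 ID@8 stall=2 (RAW on I3.r3 (WB@10)) EX@11 MEM@12 WB@13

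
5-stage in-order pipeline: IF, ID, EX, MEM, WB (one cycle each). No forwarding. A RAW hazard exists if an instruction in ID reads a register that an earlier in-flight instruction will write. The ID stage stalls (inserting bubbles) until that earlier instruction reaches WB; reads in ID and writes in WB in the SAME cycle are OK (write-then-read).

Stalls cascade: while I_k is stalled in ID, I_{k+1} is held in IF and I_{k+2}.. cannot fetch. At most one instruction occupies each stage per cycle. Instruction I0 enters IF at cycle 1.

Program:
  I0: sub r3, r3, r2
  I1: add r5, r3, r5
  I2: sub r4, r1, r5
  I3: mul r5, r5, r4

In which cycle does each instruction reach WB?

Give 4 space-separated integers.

I0 sub r3 <- r3,r2: IF@1 ID@2 stall=0 (-) EX@3 MEM@4 WB@5
I1 add r5 <- r3,r5: IF@2 ID@3 stall=2 (RAW on I0.r3 (WB@5)) EX@6 MEM@7 WB@8
I2 sub r4 <- r1,r5: IF@3 ID@6 stall=2 (RAW on I1.r5 (WB@8)) EX@9 MEM@10 WB@11
I3 mul r5 <- r5,r4: IF@6 ID@9 stall=2 (RAW on I2.r4 (WB@11)) EX@12 MEM@13 WB@14

Answer: 5 8 11 14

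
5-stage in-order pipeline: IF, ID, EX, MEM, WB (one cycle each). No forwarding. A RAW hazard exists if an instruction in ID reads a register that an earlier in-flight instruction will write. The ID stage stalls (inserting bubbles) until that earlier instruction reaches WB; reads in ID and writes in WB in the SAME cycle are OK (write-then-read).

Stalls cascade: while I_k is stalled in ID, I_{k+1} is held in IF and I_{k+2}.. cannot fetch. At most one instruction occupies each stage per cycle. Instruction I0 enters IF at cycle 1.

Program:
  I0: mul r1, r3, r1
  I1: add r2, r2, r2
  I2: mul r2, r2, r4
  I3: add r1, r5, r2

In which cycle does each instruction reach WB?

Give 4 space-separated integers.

I0 mul r1 <- r3,r1: IF@1 ID@2 stall=0 (-) EX@3 MEM@4 WB@5
I1 add r2 <- r2,r2: IF@2 ID@3 stall=0 (-) EX@4 MEM@5 WB@6
I2 mul r2 <- r2,r4: IF@3 ID@4 stall=2 (RAW on I1.r2 (WB@6)) EX@7 MEM@8 WB@9
I3 add r1 <- r5,r2: IF@4 ID@7 stall=2 (RAW on I2.r2 (WB@9)) EX@10 MEM@11 WB@12

Answer: 5 6 9 12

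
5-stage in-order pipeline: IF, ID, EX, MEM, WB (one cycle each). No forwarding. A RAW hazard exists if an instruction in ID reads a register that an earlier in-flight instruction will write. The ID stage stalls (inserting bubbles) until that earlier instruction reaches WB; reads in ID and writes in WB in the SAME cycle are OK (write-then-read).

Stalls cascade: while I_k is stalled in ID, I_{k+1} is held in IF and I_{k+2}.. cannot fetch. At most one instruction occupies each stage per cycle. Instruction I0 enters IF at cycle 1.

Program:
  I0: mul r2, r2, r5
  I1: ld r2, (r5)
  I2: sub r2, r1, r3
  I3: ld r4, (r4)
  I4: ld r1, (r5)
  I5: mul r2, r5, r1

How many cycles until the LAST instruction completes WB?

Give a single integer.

Answer: 12

Derivation:
I0 mul r2 <- r2,r5: IF@1 ID@2 stall=0 (-) EX@3 MEM@4 WB@5
I1 ld r2 <- r5: IF@2 ID@3 stall=0 (-) EX@4 MEM@5 WB@6
I2 sub r2 <- r1,r3: IF@3 ID@4 stall=0 (-) EX@5 MEM@6 WB@7
I3 ld r4 <- r4: IF@4 ID@5 stall=0 (-) EX@6 MEM@7 WB@8
I4 ld r1 <- r5: IF@5 ID@6 stall=0 (-) EX@7 MEM@8 WB@9
I5 mul r2 <- r5,r1: IF@6 ID@7 stall=2 (RAW on I4.r1 (WB@9)) EX@10 MEM@11 WB@12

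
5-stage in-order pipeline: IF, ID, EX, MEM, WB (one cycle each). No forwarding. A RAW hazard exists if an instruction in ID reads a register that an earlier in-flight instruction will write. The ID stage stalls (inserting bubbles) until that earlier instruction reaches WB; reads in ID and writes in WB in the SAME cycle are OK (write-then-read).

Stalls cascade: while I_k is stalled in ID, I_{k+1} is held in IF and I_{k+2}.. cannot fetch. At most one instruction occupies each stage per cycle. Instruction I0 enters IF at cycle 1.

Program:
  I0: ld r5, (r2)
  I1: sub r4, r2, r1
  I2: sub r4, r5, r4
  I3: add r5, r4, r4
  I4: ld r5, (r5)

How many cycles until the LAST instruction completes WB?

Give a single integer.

I0 ld r5 <- r2: IF@1 ID@2 stall=0 (-) EX@3 MEM@4 WB@5
I1 sub r4 <- r2,r1: IF@2 ID@3 stall=0 (-) EX@4 MEM@5 WB@6
I2 sub r4 <- r5,r4: IF@3 ID@4 stall=2 (RAW on I1.r4 (WB@6)) EX@7 MEM@8 WB@9
I3 add r5 <- r4,r4: IF@4 ID@7 stall=2 (RAW on I2.r4 (WB@9)) EX@10 MEM@11 WB@12
I4 ld r5 <- r5: IF@7 ID@10 stall=2 (RAW on I3.r5 (WB@12)) EX@13 MEM@14 WB@15

Answer: 15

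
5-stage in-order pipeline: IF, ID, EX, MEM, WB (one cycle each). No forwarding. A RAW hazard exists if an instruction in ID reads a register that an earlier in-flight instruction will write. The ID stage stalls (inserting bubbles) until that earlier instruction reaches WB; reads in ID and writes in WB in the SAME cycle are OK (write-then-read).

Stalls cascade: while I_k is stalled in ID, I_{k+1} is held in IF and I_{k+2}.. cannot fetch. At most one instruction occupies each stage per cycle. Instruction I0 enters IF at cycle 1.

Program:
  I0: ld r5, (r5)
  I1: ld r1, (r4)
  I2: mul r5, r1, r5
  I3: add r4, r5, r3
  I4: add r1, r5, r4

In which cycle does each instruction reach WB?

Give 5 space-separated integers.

Answer: 5 6 9 12 15

Derivation:
I0 ld r5 <- r5: IF@1 ID@2 stall=0 (-) EX@3 MEM@4 WB@5
I1 ld r1 <- r4: IF@2 ID@3 stall=0 (-) EX@4 MEM@5 WB@6
I2 mul r5 <- r1,r5: IF@3 ID@4 stall=2 (RAW on I1.r1 (WB@6)) EX@7 MEM@8 WB@9
I3 add r4 <- r5,r3: IF@4 ID@7 stall=2 (RAW on I2.r5 (WB@9)) EX@10 MEM@11 WB@12
I4 add r1 <- r5,r4: IF@7 ID@10 stall=2 (RAW on I3.r4 (WB@12)) EX@13 MEM@14 WB@15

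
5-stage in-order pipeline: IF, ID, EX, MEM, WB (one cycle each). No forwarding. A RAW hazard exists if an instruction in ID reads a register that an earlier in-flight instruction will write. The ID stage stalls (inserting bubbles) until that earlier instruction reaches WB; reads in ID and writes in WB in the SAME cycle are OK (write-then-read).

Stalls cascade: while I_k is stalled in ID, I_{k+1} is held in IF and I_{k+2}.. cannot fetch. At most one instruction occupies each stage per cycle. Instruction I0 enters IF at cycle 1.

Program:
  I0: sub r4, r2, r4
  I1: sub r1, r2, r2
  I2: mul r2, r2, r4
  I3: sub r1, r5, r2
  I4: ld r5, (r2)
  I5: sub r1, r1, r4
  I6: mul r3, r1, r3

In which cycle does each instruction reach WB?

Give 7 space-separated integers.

I0 sub r4 <- r2,r4: IF@1 ID@2 stall=0 (-) EX@3 MEM@4 WB@5
I1 sub r1 <- r2,r2: IF@2 ID@3 stall=0 (-) EX@4 MEM@5 WB@6
I2 mul r2 <- r2,r4: IF@3 ID@4 stall=1 (RAW on I0.r4 (WB@5)) EX@6 MEM@7 WB@8
I3 sub r1 <- r5,r2: IF@4 ID@6 stall=2 (RAW on I2.r2 (WB@8)) EX@9 MEM@10 WB@11
I4 ld r5 <- r2: IF@6 ID@9 stall=0 (-) EX@10 MEM@11 WB@12
I5 sub r1 <- r1,r4: IF@9 ID@10 stall=1 (RAW on I3.r1 (WB@11)) EX@12 MEM@13 WB@14
I6 mul r3 <- r1,r3: IF@10 ID@12 stall=2 (RAW on I5.r1 (WB@14)) EX@15 MEM@16 WB@17

Answer: 5 6 8 11 12 14 17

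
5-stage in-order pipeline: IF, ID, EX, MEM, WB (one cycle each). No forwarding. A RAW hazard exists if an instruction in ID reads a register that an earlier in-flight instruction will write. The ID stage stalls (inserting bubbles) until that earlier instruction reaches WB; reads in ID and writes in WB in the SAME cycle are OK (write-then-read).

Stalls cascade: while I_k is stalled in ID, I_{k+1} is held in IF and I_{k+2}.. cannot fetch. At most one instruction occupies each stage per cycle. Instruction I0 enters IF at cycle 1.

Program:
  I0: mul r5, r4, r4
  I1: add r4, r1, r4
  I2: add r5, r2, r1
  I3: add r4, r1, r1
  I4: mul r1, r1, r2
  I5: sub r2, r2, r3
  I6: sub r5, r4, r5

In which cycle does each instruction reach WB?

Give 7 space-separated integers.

I0 mul r5 <- r4,r4: IF@1 ID@2 stall=0 (-) EX@3 MEM@4 WB@5
I1 add r4 <- r1,r4: IF@2 ID@3 stall=0 (-) EX@4 MEM@5 WB@6
I2 add r5 <- r2,r1: IF@3 ID@4 stall=0 (-) EX@5 MEM@6 WB@7
I3 add r4 <- r1,r1: IF@4 ID@5 stall=0 (-) EX@6 MEM@7 WB@8
I4 mul r1 <- r1,r2: IF@5 ID@6 stall=0 (-) EX@7 MEM@8 WB@9
I5 sub r2 <- r2,r3: IF@6 ID@7 stall=0 (-) EX@8 MEM@9 WB@10
I6 sub r5 <- r4,r5: IF@7 ID@8 stall=0 (-) EX@9 MEM@10 WB@11

Answer: 5 6 7 8 9 10 11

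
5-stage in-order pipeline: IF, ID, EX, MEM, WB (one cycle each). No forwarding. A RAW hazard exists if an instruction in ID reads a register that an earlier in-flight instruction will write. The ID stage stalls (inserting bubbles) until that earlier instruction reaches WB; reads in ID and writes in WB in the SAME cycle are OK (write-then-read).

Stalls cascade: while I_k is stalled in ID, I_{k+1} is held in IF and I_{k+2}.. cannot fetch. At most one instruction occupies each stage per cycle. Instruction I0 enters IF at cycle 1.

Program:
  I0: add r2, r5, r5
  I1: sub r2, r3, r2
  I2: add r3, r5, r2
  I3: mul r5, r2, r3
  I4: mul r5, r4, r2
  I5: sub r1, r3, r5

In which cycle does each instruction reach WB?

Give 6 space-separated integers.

I0 add r2 <- r5,r5: IF@1 ID@2 stall=0 (-) EX@3 MEM@4 WB@5
I1 sub r2 <- r3,r2: IF@2 ID@3 stall=2 (RAW on I0.r2 (WB@5)) EX@6 MEM@7 WB@8
I2 add r3 <- r5,r2: IF@3 ID@6 stall=2 (RAW on I1.r2 (WB@8)) EX@9 MEM@10 WB@11
I3 mul r5 <- r2,r3: IF@6 ID@9 stall=2 (RAW on I2.r3 (WB@11)) EX@12 MEM@13 WB@14
I4 mul r5 <- r4,r2: IF@9 ID@12 stall=0 (-) EX@13 MEM@14 WB@15
I5 sub r1 <- r3,r5: IF@12 ID@13 stall=2 (RAW on I4.r5 (WB@15)) EX@16 MEM@17 WB@18

Answer: 5 8 11 14 15 18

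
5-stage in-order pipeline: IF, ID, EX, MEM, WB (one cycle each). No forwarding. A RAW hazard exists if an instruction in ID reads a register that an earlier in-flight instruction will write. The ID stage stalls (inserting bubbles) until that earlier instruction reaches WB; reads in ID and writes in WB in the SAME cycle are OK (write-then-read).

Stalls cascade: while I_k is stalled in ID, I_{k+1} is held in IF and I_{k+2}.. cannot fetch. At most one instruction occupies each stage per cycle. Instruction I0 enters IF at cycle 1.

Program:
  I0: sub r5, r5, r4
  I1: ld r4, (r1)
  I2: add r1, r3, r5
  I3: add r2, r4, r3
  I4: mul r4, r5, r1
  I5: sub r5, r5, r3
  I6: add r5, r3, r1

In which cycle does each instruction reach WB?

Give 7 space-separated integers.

I0 sub r5 <- r5,r4: IF@1 ID@2 stall=0 (-) EX@3 MEM@4 WB@5
I1 ld r4 <- r1: IF@2 ID@3 stall=0 (-) EX@4 MEM@5 WB@6
I2 add r1 <- r3,r5: IF@3 ID@4 stall=1 (RAW on I0.r5 (WB@5)) EX@6 MEM@7 WB@8
I3 add r2 <- r4,r3: IF@4 ID@6 stall=0 (-) EX@7 MEM@8 WB@9
I4 mul r4 <- r5,r1: IF@6 ID@7 stall=1 (RAW on I2.r1 (WB@8)) EX@9 MEM@10 WB@11
I5 sub r5 <- r5,r3: IF@7 ID@9 stall=0 (-) EX@10 MEM@11 WB@12
I6 add r5 <- r3,r1: IF@9 ID@10 stall=0 (-) EX@11 MEM@12 WB@13

Answer: 5 6 8 9 11 12 13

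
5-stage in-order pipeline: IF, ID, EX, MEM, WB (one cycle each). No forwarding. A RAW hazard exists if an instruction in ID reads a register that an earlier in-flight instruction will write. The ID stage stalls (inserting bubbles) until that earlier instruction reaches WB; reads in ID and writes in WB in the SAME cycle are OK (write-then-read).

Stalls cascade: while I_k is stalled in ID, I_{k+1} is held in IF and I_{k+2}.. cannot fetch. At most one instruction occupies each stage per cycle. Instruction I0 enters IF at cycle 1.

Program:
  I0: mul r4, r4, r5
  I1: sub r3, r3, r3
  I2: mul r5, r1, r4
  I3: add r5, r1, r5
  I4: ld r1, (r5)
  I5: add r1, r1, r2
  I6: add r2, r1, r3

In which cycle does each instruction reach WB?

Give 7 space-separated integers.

Answer: 5 6 8 11 14 17 20

Derivation:
I0 mul r4 <- r4,r5: IF@1 ID@2 stall=0 (-) EX@3 MEM@4 WB@5
I1 sub r3 <- r3,r3: IF@2 ID@3 stall=0 (-) EX@4 MEM@5 WB@6
I2 mul r5 <- r1,r4: IF@3 ID@4 stall=1 (RAW on I0.r4 (WB@5)) EX@6 MEM@7 WB@8
I3 add r5 <- r1,r5: IF@4 ID@6 stall=2 (RAW on I2.r5 (WB@8)) EX@9 MEM@10 WB@11
I4 ld r1 <- r5: IF@6 ID@9 stall=2 (RAW on I3.r5 (WB@11)) EX@12 MEM@13 WB@14
I5 add r1 <- r1,r2: IF@9 ID@12 stall=2 (RAW on I4.r1 (WB@14)) EX@15 MEM@16 WB@17
I6 add r2 <- r1,r3: IF@12 ID@15 stall=2 (RAW on I5.r1 (WB@17)) EX@18 MEM@19 WB@20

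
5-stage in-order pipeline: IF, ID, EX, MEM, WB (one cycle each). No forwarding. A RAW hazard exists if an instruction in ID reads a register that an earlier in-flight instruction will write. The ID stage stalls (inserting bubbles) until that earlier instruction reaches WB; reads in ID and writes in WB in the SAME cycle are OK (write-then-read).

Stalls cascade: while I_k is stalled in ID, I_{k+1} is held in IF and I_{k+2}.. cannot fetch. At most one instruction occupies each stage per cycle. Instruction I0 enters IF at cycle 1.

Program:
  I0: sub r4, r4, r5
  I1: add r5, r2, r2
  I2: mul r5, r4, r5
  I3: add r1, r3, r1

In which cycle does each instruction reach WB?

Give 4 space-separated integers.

Answer: 5 6 9 10

Derivation:
I0 sub r4 <- r4,r5: IF@1 ID@2 stall=0 (-) EX@3 MEM@4 WB@5
I1 add r5 <- r2,r2: IF@2 ID@3 stall=0 (-) EX@4 MEM@5 WB@6
I2 mul r5 <- r4,r5: IF@3 ID@4 stall=2 (RAW on I1.r5 (WB@6)) EX@7 MEM@8 WB@9
I3 add r1 <- r3,r1: IF@4 ID@7 stall=0 (-) EX@8 MEM@9 WB@10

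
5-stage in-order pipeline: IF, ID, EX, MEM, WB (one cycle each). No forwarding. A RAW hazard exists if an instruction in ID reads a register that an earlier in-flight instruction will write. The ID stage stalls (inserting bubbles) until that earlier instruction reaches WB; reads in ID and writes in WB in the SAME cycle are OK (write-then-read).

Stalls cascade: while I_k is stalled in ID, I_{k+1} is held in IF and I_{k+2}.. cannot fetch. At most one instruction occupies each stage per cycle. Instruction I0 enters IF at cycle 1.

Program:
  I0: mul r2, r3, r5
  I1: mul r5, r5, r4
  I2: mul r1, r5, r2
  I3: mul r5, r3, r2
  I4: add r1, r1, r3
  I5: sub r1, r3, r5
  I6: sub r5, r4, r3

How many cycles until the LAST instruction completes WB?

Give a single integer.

I0 mul r2 <- r3,r5: IF@1 ID@2 stall=0 (-) EX@3 MEM@4 WB@5
I1 mul r5 <- r5,r4: IF@2 ID@3 stall=0 (-) EX@4 MEM@5 WB@6
I2 mul r1 <- r5,r2: IF@3 ID@4 stall=2 (RAW on I1.r5 (WB@6)) EX@7 MEM@8 WB@9
I3 mul r5 <- r3,r2: IF@4 ID@7 stall=0 (-) EX@8 MEM@9 WB@10
I4 add r1 <- r1,r3: IF@7 ID@8 stall=1 (RAW on I2.r1 (WB@9)) EX@10 MEM@11 WB@12
I5 sub r1 <- r3,r5: IF@8 ID@10 stall=0 (-) EX@11 MEM@12 WB@13
I6 sub r5 <- r4,r3: IF@10 ID@11 stall=0 (-) EX@12 MEM@13 WB@14

Answer: 14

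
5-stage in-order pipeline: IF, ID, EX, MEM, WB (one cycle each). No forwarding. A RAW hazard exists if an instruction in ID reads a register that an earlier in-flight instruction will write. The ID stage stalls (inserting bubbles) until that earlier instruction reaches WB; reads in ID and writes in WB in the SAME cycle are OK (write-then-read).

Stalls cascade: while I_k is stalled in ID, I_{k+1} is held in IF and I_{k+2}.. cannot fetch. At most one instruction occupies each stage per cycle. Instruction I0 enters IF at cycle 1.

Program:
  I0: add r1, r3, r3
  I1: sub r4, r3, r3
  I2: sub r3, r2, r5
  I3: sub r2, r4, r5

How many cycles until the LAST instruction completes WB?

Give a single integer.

I0 add r1 <- r3,r3: IF@1 ID@2 stall=0 (-) EX@3 MEM@4 WB@5
I1 sub r4 <- r3,r3: IF@2 ID@3 stall=0 (-) EX@4 MEM@5 WB@6
I2 sub r3 <- r2,r5: IF@3 ID@4 stall=0 (-) EX@5 MEM@6 WB@7
I3 sub r2 <- r4,r5: IF@4 ID@5 stall=1 (RAW on I1.r4 (WB@6)) EX@7 MEM@8 WB@9

Answer: 9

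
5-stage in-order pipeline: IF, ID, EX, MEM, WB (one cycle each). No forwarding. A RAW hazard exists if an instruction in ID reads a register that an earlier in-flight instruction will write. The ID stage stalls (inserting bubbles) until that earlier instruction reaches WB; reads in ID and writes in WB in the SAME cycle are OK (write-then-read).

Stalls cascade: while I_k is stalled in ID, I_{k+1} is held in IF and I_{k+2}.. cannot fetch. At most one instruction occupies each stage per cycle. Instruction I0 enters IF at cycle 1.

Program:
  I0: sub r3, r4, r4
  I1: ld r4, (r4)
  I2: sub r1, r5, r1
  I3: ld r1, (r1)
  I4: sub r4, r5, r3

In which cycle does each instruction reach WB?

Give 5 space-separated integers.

Answer: 5 6 7 10 11

Derivation:
I0 sub r3 <- r4,r4: IF@1 ID@2 stall=0 (-) EX@3 MEM@4 WB@5
I1 ld r4 <- r4: IF@2 ID@3 stall=0 (-) EX@4 MEM@5 WB@6
I2 sub r1 <- r5,r1: IF@3 ID@4 stall=0 (-) EX@5 MEM@6 WB@7
I3 ld r1 <- r1: IF@4 ID@5 stall=2 (RAW on I2.r1 (WB@7)) EX@8 MEM@9 WB@10
I4 sub r4 <- r5,r3: IF@5 ID@8 stall=0 (-) EX@9 MEM@10 WB@11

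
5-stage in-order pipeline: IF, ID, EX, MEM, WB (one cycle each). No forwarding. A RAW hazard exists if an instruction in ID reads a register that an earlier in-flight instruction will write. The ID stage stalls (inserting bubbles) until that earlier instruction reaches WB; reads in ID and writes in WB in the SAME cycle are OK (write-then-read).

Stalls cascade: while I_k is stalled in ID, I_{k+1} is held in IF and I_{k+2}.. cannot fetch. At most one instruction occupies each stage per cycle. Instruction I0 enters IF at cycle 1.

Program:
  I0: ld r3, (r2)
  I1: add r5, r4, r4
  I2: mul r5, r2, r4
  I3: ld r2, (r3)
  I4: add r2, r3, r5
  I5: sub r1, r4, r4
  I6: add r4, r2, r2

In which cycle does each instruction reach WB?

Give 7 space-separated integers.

Answer: 5 6 7 8 10 11 13

Derivation:
I0 ld r3 <- r2: IF@1 ID@2 stall=0 (-) EX@3 MEM@4 WB@5
I1 add r5 <- r4,r4: IF@2 ID@3 stall=0 (-) EX@4 MEM@5 WB@6
I2 mul r5 <- r2,r4: IF@3 ID@4 stall=0 (-) EX@5 MEM@6 WB@7
I3 ld r2 <- r3: IF@4 ID@5 stall=0 (-) EX@6 MEM@7 WB@8
I4 add r2 <- r3,r5: IF@5 ID@6 stall=1 (RAW on I2.r5 (WB@7)) EX@8 MEM@9 WB@10
I5 sub r1 <- r4,r4: IF@6 ID@8 stall=0 (-) EX@9 MEM@10 WB@11
I6 add r4 <- r2,r2: IF@8 ID@9 stall=1 (RAW on I4.r2 (WB@10)) EX@11 MEM@12 WB@13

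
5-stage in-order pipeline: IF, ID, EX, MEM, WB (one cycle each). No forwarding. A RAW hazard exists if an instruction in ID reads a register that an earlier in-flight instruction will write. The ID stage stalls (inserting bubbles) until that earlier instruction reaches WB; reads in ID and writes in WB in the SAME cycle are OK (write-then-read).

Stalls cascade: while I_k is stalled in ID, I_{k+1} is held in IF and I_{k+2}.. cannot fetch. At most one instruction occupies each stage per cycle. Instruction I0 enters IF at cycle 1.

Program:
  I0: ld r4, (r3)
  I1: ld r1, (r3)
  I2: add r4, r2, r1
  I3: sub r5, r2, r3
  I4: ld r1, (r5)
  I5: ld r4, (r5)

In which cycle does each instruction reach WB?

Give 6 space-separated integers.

Answer: 5 6 9 10 13 14

Derivation:
I0 ld r4 <- r3: IF@1 ID@2 stall=0 (-) EX@3 MEM@4 WB@5
I1 ld r1 <- r3: IF@2 ID@3 stall=0 (-) EX@4 MEM@5 WB@6
I2 add r4 <- r2,r1: IF@3 ID@4 stall=2 (RAW on I1.r1 (WB@6)) EX@7 MEM@8 WB@9
I3 sub r5 <- r2,r3: IF@4 ID@7 stall=0 (-) EX@8 MEM@9 WB@10
I4 ld r1 <- r5: IF@7 ID@8 stall=2 (RAW on I3.r5 (WB@10)) EX@11 MEM@12 WB@13
I5 ld r4 <- r5: IF@8 ID@11 stall=0 (-) EX@12 MEM@13 WB@14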